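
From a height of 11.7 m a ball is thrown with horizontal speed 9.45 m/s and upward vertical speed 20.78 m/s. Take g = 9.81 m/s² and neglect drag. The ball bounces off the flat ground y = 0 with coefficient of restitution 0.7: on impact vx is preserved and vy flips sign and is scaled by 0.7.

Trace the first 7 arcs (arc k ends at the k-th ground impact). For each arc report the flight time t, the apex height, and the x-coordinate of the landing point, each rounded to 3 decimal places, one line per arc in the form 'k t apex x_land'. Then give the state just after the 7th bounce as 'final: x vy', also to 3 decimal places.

Arc 1: start y=11.700, vy=20.780 → t=4.740, apex=33.709, x_land=44.791, impact vy=-25.717
  bounce: vy ← 0.7·25.717 = 18.002
Arc 2: start y=0.000, vy=18.002 → t=3.670, apex=16.517, x_land=79.473, impact vy=-18.002
  bounce: vy ← 0.7·18.002 = 12.601
Arc 3: start y=0.000, vy=12.601 → t=2.569, apex=8.093, x_land=103.751, impact vy=-12.601
  bounce: vy ← 0.7·12.601 = 8.821
Arc 4: start y=0.000, vy=8.821 → t=1.798, apex=3.966, x_land=120.745, impact vy=-8.821
  bounce: vy ← 0.7·8.821 = 6.175
Arc 5: start y=0.000, vy=6.175 → t=1.259, apex=1.943, x_land=132.641, impact vy=-6.175
  bounce: vy ← 0.7·6.175 = 4.322
Arc 6: start y=0.000, vy=4.322 → t=0.881, apex=0.952, x_land=140.969, impact vy=-4.322
  bounce: vy ← 0.7·4.322 = 3.026
Arc 7: start y=0.000, vy=3.026 → t=0.617, apex=0.467, x_land=146.798, impact vy=-3.026
  bounce: vy ← 0.7·3.026 = 2.118

1 4.740 33.709 44.791
2 3.670 16.517 79.473
3 2.569 8.093 103.751
4 1.798 3.966 120.745
5 1.259 1.943 132.641
6 0.881 0.952 140.969
7 0.617 0.467 146.798
final: 146.798 2.118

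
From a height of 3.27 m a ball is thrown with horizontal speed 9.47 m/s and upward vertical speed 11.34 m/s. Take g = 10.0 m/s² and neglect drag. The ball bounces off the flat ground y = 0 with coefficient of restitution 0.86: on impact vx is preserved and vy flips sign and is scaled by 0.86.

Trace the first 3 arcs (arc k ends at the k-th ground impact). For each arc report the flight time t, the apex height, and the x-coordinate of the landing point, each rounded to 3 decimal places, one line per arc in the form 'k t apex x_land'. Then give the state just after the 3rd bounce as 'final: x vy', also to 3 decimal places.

Arc 1: start y=3.270, vy=11.340 → t=2.527, apex=9.700, x_land=23.929, impact vy=-13.928
  bounce: vy ← 0.86·13.928 = 11.978
Arc 2: start y=0.000, vy=11.978 → t=2.396, apex=7.174, x_land=46.616, impact vy=-11.978
  bounce: vy ← 0.86·11.978 = 10.301
Arc 3: start y=0.000, vy=10.301 → t=2.060, apex=5.306, x_land=66.127, impact vy=-10.301
  bounce: vy ← 0.86·10.301 = 8.859

1 2.527 9.700 23.929
2 2.396 7.174 46.616
3 2.060 5.306 66.127
final: 66.127 8.859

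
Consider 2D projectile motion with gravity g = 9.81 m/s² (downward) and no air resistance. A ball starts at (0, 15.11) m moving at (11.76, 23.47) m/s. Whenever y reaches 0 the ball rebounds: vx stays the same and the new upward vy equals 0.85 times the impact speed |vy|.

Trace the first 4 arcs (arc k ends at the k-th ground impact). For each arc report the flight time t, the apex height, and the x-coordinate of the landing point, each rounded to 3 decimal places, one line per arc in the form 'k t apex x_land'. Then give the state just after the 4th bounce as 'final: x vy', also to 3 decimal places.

1 5.360 43.185 63.030
2 5.044 31.202 122.350
3 4.288 22.543 172.773
4 3.644 16.287 215.632
final: 215.632 15.195

Arc 1: start y=15.110, vy=23.470 → t=5.360, apex=43.185, x_land=63.030, impact vy=-29.108
  bounce: vy ← 0.85·29.108 = 24.742
Arc 2: start y=0.000, vy=24.742 → t=5.044, apex=31.202, x_land=122.350, impact vy=-24.742
  bounce: vy ← 0.85·24.742 = 21.031
Arc 3: start y=0.000, vy=21.031 → t=4.288, apex=22.543, x_land=172.773, impact vy=-21.031
  bounce: vy ← 0.85·21.031 = 17.876
Arc 4: start y=0.000, vy=17.876 → t=3.644, apex=16.287, x_land=215.632, impact vy=-17.876
  bounce: vy ← 0.85·17.876 = 15.195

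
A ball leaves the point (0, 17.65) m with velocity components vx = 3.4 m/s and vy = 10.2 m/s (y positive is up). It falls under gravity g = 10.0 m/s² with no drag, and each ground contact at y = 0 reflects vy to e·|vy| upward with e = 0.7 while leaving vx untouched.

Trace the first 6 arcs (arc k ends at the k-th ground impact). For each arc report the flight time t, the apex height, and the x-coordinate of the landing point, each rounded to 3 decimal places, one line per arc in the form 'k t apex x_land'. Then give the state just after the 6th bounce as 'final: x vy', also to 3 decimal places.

1 3.158 22.852 10.737
2 2.993 11.197 20.913
3 2.095 5.487 28.036
4 1.467 2.689 33.022
5 1.027 1.317 36.513
6 0.719 0.646 38.956
final: 38.956 2.515

Arc 1: start y=17.650, vy=10.200 → t=3.158, apex=22.852, x_land=10.737, impact vy=-21.378
  bounce: vy ← 0.7·21.378 = 14.965
Arc 2: start y=0.000, vy=14.965 → t=2.993, apex=11.197, x_land=20.913, impact vy=-14.965
  bounce: vy ← 0.7·14.965 = 10.475
Arc 3: start y=0.000, vy=10.475 → t=2.095, apex=5.487, x_land=28.036, impact vy=-10.475
  bounce: vy ← 0.7·10.475 = 7.333
Arc 4: start y=0.000, vy=7.333 → t=1.467, apex=2.689, x_land=33.022, impact vy=-7.333
  bounce: vy ← 0.7·7.333 = 5.133
Arc 5: start y=0.000, vy=5.133 → t=1.027, apex=1.317, x_land=36.513, impact vy=-5.133
  bounce: vy ← 0.7·5.133 = 3.593
Arc 6: start y=0.000, vy=3.593 → t=0.719, apex=0.646, x_land=38.956, impact vy=-3.593
  bounce: vy ← 0.7·3.593 = 2.515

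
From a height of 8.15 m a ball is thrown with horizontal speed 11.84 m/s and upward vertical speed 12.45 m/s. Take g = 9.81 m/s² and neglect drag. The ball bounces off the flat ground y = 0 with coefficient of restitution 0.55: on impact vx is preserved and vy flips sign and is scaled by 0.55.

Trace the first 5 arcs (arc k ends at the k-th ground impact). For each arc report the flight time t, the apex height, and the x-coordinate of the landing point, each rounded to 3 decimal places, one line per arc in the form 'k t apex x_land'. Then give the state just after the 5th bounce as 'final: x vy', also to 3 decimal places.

Arc 1: start y=8.150, vy=12.450 → t=3.078, apex=16.050, x_land=36.444, impact vy=-17.746
  bounce: vy ← 0.55·17.746 = 9.760
Arc 2: start y=0.000, vy=9.760 → t=1.990, apex=4.855, x_land=60.003, impact vy=-9.760
  bounce: vy ← 0.55·9.760 = 5.368
Arc 3: start y=0.000, vy=5.368 → t=1.094, apex=1.469, x_land=72.961, impact vy=-5.368
  bounce: vy ← 0.55·5.368 = 2.952
Arc 4: start y=0.000, vy=2.952 → t=0.602, apex=0.444, x_land=80.088, impact vy=-2.952
  bounce: vy ← 0.55·2.952 = 1.624
Arc 5: start y=0.000, vy=1.624 → t=0.331, apex=0.134, x_land=84.008, impact vy=-1.624
  bounce: vy ← 0.55·1.624 = 0.893

1 3.078 16.050 36.444
2 1.990 4.855 60.003
3 1.094 1.469 72.961
4 0.602 0.444 80.088
5 0.331 0.134 84.008
final: 84.008 0.893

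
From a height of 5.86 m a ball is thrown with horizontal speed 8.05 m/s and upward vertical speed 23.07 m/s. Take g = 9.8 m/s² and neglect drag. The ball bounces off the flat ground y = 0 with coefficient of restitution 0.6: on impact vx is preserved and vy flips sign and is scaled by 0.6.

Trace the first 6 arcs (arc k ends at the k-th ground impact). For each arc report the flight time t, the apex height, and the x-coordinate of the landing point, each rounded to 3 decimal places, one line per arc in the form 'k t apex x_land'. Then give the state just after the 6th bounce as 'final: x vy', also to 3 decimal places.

1 4.950 33.014 39.846
2 3.115 11.885 64.920
3 1.869 4.279 79.965
4 1.121 1.540 88.991
5 0.673 0.555 94.408
6 0.404 0.200 97.657
final: 97.657 1.187

Arc 1: start y=5.860, vy=23.070 → t=4.950, apex=33.014, x_land=39.846, impact vy=-25.438
  bounce: vy ← 0.6·25.438 = 15.263
Arc 2: start y=0.000, vy=15.263 → t=3.115, apex=11.885, x_land=64.920, impact vy=-15.263
  bounce: vy ← 0.6·15.263 = 9.158
Arc 3: start y=0.000, vy=9.158 → t=1.869, apex=4.279, x_land=79.965, impact vy=-9.158
  bounce: vy ← 0.6·9.158 = 5.495
Arc 4: start y=0.000, vy=5.495 → t=1.121, apex=1.540, x_land=88.991, impact vy=-5.495
  bounce: vy ← 0.6·5.495 = 3.297
Arc 5: start y=0.000, vy=3.297 → t=0.673, apex=0.555, x_land=94.408, impact vy=-3.297
  bounce: vy ← 0.6·3.297 = 1.978
Arc 6: start y=0.000, vy=1.978 → t=0.404, apex=0.200, x_land=97.657, impact vy=-1.978
  bounce: vy ← 0.6·1.978 = 1.187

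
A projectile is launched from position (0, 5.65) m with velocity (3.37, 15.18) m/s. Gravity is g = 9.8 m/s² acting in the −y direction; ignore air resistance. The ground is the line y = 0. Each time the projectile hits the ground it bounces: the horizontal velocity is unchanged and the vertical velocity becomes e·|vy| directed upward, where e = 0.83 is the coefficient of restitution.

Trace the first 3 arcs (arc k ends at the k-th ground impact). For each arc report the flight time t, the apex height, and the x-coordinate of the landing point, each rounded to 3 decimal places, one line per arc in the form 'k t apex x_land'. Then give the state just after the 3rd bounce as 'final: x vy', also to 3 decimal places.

Arc 1: start y=5.650, vy=15.180 → t=3.434, apex=17.407, x_land=11.572, impact vy=-18.471
  bounce: vy ← 0.83·18.471 = 15.331
Arc 2: start y=0.000, vy=15.331 → t=3.129, apex=11.992, x_land=22.116, impact vy=-15.331
  bounce: vy ← 0.83·15.331 = 12.725
Arc 3: start y=0.000, vy=12.725 → t=2.597, apex=8.261, x_land=30.867, impact vy=-12.725
  bounce: vy ← 0.83·12.725 = 10.561

1 3.434 17.407 11.572
2 3.129 11.992 22.116
3 2.597 8.261 30.867
final: 30.867 10.561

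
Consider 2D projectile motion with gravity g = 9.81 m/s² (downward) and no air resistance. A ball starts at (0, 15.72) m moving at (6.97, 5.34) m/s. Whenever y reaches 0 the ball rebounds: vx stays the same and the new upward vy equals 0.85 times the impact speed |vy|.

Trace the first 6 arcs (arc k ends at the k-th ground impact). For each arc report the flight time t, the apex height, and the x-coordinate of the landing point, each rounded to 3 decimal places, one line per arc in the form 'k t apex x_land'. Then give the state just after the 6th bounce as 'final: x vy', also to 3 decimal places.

1 2.415 17.173 16.836
2 3.181 12.408 39.007
3 2.704 8.965 57.853
4 2.298 6.477 73.872
5 1.954 4.680 87.487
6 1.660 3.381 99.061
final: 99.061 6.923

Arc 1: start y=15.720, vy=5.340 → t=2.415, apex=17.173, x_land=16.836, impact vy=-18.356
  bounce: vy ← 0.85·18.356 = 15.603
Arc 2: start y=0.000, vy=15.603 → t=3.181, apex=12.408, x_land=39.007, impact vy=-15.603
  bounce: vy ← 0.85·15.603 = 13.262
Arc 3: start y=0.000, vy=13.262 → t=2.704, apex=8.965, x_land=57.853, impact vy=-13.262
  bounce: vy ← 0.85·13.262 = 11.273
Arc 4: start y=0.000, vy=11.273 → t=2.298, apex=6.477, x_land=73.872, impact vy=-11.273
  bounce: vy ← 0.85·11.273 = 9.582
Arc 5: start y=0.000, vy=9.582 → t=1.954, apex=4.680, x_land=87.487, impact vy=-9.582
  bounce: vy ← 0.85·9.582 = 8.145
Arc 6: start y=0.000, vy=8.145 → t=1.660, apex=3.381, x_land=99.061, impact vy=-8.145
  bounce: vy ← 0.85·8.145 = 6.923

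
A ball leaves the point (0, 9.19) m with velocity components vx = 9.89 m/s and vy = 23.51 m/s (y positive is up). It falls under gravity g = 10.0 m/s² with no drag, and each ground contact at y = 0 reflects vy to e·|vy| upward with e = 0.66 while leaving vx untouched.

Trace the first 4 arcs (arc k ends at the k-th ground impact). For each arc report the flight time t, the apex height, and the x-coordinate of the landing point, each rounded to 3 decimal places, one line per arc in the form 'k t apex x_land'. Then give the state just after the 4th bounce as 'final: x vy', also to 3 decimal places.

1 5.065 36.826 50.092
2 3.582 16.041 85.521
3 2.364 6.988 108.904
4 1.560 3.044 124.337
final: 124.337 5.150

Arc 1: start y=9.190, vy=23.510 → t=5.065, apex=36.826, x_land=50.092, impact vy=-27.139
  bounce: vy ← 0.66·27.139 = 17.912
Arc 2: start y=0.000, vy=17.912 → t=3.582, apex=16.041, x_land=85.521, impact vy=-17.912
  bounce: vy ← 0.66·17.912 = 11.822
Arc 3: start y=0.000, vy=11.822 → t=2.364, apex=6.988, x_land=108.904, impact vy=-11.822
  bounce: vy ← 0.66·11.822 = 7.802
Arc 4: start y=0.000, vy=7.802 → t=1.560, apex=3.044, x_land=124.337, impact vy=-7.802
  bounce: vy ← 0.66·7.802 = 5.150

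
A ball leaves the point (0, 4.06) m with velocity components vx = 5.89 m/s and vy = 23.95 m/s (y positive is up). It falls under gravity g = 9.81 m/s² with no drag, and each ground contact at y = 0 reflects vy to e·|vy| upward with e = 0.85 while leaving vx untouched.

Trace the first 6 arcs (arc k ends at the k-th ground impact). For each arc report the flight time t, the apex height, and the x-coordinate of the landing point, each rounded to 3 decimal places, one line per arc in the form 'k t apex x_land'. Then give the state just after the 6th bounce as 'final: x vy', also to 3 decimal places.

1 5.047 33.296 29.726
2 4.429 24.056 55.813
3 3.765 17.381 77.988
4 3.200 12.557 96.837
5 2.720 9.073 112.858
6 2.312 6.555 126.476
final: 126.476 9.640

Arc 1: start y=4.060, vy=23.950 → t=5.047, apex=33.296, x_land=29.726, impact vy=-25.559
  bounce: vy ← 0.85·25.559 = 21.725
Arc 2: start y=0.000, vy=21.725 → t=4.429, apex=24.056, x_land=55.813, impact vy=-21.725
  bounce: vy ← 0.85·21.725 = 18.466
Arc 3: start y=0.000, vy=18.466 → t=3.765, apex=17.381, x_land=77.988, impact vy=-18.466
  bounce: vy ← 0.85·18.466 = 15.696
Arc 4: start y=0.000, vy=15.696 → t=3.200, apex=12.557, x_land=96.837, impact vy=-15.696
  bounce: vy ← 0.85·15.696 = 13.342
Arc 5: start y=0.000, vy=13.342 → t=2.720, apex=9.073, x_land=112.858, impact vy=-13.342
  bounce: vy ← 0.85·13.342 = 11.341
Arc 6: start y=0.000, vy=11.341 → t=2.312, apex=6.555, x_land=126.476, impact vy=-11.341
  bounce: vy ← 0.85·11.341 = 9.640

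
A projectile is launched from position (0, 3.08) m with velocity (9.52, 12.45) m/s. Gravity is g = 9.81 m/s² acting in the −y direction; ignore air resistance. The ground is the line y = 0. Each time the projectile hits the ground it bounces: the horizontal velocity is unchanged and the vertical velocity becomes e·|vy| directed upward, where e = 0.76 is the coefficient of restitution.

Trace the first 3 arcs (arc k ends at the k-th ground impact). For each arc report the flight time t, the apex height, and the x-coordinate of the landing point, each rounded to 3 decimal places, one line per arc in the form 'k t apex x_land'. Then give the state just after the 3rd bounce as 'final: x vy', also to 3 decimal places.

1 2.765 10.980 26.326
2 2.274 6.342 47.976
3 1.728 3.663 64.430
final: 64.430 6.443

Arc 1: start y=3.080, vy=12.450 → t=2.765, apex=10.980, x_land=26.326, impact vy=-14.678
  bounce: vy ← 0.76·14.678 = 11.155
Arc 2: start y=0.000, vy=11.155 → t=2.274, apex=6.342, x_land=47.976, impact vy=-11.155
  bounce: vy ← 0.76·11.155 = 8.478
Arc 3: start y=0.000, vy=8.478 → t=1.728, apex=3.663, x_land=64.430, impact vy=-8.478
  bounce: vy ← 0.76·8.478 = 6.443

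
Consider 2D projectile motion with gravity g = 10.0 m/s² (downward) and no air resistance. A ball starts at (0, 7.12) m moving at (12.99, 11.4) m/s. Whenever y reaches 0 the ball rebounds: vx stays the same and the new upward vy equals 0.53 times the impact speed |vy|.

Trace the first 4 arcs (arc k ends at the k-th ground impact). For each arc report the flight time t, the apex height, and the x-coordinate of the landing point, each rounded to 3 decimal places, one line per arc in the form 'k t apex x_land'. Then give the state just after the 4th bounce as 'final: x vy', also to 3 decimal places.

Arc 1: start y=7.120, vy=11.400 → t=2.790, apex=13.618, x_land=36.246, impact vy=-16.503
  bounce: vy ← 0.53·16.503 = 8.747
Arc 2: start y=0.000, vy=8.747 → t=1.749, apex=3.825, x_land=58.971, impact vy=-8.747
  bounce: vy ← 0.53·8.747 = 4.636
Arc 3: start y=0.000, vy=4.636 → t=0.927, apex=1.075, x_land=71.014, impact vy=-4.636
  bounce: vy ← 0.53·4.636 = 2.457
Arc 4: start y=0.000, vy=2.457 → t=0.491, apex=0.302, x_land=77.398, impact vy=-2.457
  bounce: vy ← 0.53·2.457 = 1.302

1 2.790 13.618 36.246
2 1.749 3.825 58.971
3 0.927 1.075 71.014
4 0.491 0.302 77.398
final: 77.398 1.302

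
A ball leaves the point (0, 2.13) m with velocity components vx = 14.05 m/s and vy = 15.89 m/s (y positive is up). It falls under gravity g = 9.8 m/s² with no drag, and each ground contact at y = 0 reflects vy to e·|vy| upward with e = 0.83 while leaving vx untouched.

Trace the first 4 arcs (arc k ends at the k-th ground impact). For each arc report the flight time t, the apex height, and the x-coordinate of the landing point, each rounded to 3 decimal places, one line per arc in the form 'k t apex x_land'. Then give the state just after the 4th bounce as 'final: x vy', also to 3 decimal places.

1 3.372 15.012 47.373
2 2.906 10.342 88.197
3 2.412 7.125 122.080
4 2.002 4.908 150.204
final: 150.204 8.141

Arc 1: start y=2.130, vy=15.890 → t=3.372, apex=15.012, x_land=47.373, impact vy=-17.153
  bounce: vy ← 0.83·17.153 = 14.237
Arc 2: start y=0.000, vy=14.237 → t=2.906, apex=10.342, x_land=88.197, impact vy=-14.237
  bounce: vy ← 0.83·14.237 = 11.817
Arc 3: start y=0.000, vy=11.817 → t=2.412, apex=7.125, x_land=122.080, impact vy=-11.817
  bounce: vy ← 0.83·11.817 = 9.808
Arc 4: start y=0.000, vy=9.808 → t=2.002, apex=4.908, x_land=150.204, impact vy=-9.808
  bounce: vy ← 0.83·9.808 = 8.141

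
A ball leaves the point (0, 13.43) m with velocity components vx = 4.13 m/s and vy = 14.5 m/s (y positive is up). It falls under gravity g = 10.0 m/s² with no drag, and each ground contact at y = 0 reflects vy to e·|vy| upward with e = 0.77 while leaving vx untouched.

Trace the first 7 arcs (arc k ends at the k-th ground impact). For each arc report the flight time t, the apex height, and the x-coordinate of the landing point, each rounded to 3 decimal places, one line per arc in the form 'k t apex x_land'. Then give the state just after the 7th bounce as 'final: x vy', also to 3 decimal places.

Arc 1: start y=13.430, vy=14.500 → t=3.638, apex=23.942, x_land=15.026, impact vy=-21.883
  bounce: vy ← 0.77·21.883 = 16.850
Arc 2: start y=0.000, vy=16.850 → t=3.370, apex=14.196, x_land=28.944, impact vy=-16.850
  bounce: vy ← 0.77·16.850 = 12.974
Arc 3: start y=0.000, vy=12.974 → t=2.595, apex=8.417, x_land=39.661, impact vy=-12.974
  bounce: vy ← 0.77·12.974 = 9.990
Arc 4: start y=0.000, vy=9.990 → t=1.998, apex=4.990, x_land=47.912, impact vy=-9.990
  bounce: vy ← 0.77·9.990 = 7.692
Arc 5: start y=0.000, vy=7.692 → t=1.538, apex=2.959, x_land=54.266, impact vy=-7.692
  bounce: vy ← 0.77·7.692 = 5.923
Arc 6: start y=0.000, vy=5.923 → t=1.185, apex=1.754, x_land=59.159, impact vy=-5.923
  bounce: vy ← 0.77·5.923 = 4.561
Arc 7: start y=0.000, vy=4.561 → t=0.912, apex=1.040, x_land=62.926, impact vy=-4.561
  bounce: vy ← 0.77·4.561 = 3.512

1 3.638 23.942 15.026
2 3.370 14.196 28.944
3 2.595 8.417 39.661
4 1.998 4.990 47.912
5 1.538 2.959 54.266
6 1.185 1.754 59.159
7 0.912 1.040 62.926
final: 62.926 3.512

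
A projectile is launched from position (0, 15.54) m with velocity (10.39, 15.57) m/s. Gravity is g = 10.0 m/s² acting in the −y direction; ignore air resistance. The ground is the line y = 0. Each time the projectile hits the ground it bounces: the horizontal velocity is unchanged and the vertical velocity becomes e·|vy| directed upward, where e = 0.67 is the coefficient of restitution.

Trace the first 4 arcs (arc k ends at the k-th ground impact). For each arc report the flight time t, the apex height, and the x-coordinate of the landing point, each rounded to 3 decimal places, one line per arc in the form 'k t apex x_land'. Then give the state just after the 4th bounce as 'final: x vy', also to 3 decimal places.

1 3.909 27.661 40.615
2 3.152 12.417 73.362
3 2.112 5.574 95.303
4 1.415 2.502 110.003
final: 110.003 4.740

Arc 1: start y=15.540, vy=15.570 → t=3.909, apex=27.661, x_land=40.615, impact vy=-23.521
  bounce: vy ← 0.67·23.521 = 15.759
Arc 2: start y=0.000, vy=15.759 → t=3.152, apex=12.417, x_land=73.362, impact vy=-15.759
  bounce: vy ← 0.67·15.759 = 10.558
Arc 3: start y=0.000, vy=10.558 → t=2.112, apex=5.574, x_land=95.303, impact vy=-10.558
  bounce: vy ← 0.67·10.558 = 7.074
Arc 4: start y=0.000, vy=7.074 → t=1.415, apex=2.502, x_land=110.003, impact vy=-7.074
  bounce: vy ← 0.67·7.074 = 4.740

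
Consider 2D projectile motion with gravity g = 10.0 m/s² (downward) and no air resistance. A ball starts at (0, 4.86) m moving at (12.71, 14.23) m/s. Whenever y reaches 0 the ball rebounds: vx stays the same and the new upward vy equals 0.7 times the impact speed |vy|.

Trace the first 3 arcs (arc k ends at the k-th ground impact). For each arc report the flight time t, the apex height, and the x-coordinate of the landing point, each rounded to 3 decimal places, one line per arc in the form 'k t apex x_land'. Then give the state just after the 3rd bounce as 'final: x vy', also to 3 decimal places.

Arc 1: start y=4.860, vy=14.230 → t=3.154, apex=14.985, x_land=40.089, impact vy=-17.312
  bounce: vy ← 0.7·17.312 = 12.118
Arc 2: start y=0.000, vy=12.118 → t=2.424, apex=7.342, x_land=70.894, impact vy=-12.118
  bounce: vy ← 0.7·12.118 = 8.483
Arc 3: start y=0.000, vy=8.483 → t=1.697, apex=3.598, x_land=92.457, impact vy=-8.483
  bounce: vy ← 0.7·8.483 = 5.938

1 3.154 14.985 40.089
2 2.424 7.342 70.894
3 1.697 3.598 92.457
final: 92.457 5.938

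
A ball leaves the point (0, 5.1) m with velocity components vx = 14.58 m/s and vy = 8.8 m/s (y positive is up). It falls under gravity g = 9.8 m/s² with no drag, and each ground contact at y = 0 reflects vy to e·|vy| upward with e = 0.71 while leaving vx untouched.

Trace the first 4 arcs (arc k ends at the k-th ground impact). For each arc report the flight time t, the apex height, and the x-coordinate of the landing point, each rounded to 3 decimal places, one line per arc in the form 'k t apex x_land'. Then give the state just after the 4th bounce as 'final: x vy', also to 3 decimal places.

Arc 1: start y=5.100, vy=8.800 → t=2.257, apex=9.051, x_land=32.908, impact vy=-13.319
  bounce: vy ← 0.71·13.319 = 9.457
Arc 2: start y=0.000, vy=9.457 → t=1.930, apex=4.563, x_land=61.046, impact vy=-9.457
  bounce: vy ← 0.71·9.457 = 6.714
Arc 3: start y=0.000, vy=6.714 → t=1.370, apex=2.300, x_land=81.024, impact vy=-6.714
  bounce: vy ← 0.71·6.714 = 4.767
Arc 4: start y=0.000, vy=4.767 → t=0.973, apex=1.159, x_land=95.209, impact vy=-4.767
  bounce: vy ← 0.71·4.767 = 3.385

1 2.257 9.051 32.908
2 1.930 4.563 61.046
3 1.370 2.300 81.024
4 0.973 1.159 95.209
final: 95.209 3.385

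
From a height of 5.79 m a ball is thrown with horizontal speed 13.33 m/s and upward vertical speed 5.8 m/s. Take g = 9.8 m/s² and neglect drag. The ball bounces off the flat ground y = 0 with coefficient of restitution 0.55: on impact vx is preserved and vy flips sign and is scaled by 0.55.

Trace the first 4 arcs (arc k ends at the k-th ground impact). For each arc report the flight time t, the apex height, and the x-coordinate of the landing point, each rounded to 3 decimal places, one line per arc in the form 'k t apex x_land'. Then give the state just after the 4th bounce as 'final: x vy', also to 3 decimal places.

1 1.830 7.506 24.388
2 1.361 2.271 42.536
3 0.749 0.687 52.518
4 0.412 0.208 58.008
final: 58.008 1.110

Arc 1: start y=5.790, vy=5.800 → t=1.830, apex=7.506, x_land=24.388, impact vy=-12.129
  bounce: vy ← 0.55·12.129 = 6.671
Arc 2: start y=0.000, vy=6.671 → t=1.361, apex=2.271, x_land=42.536, impact vy=-6.671
  bounce: vy ← 0.55·6.671 = 3.669
Arc 3: start y=0.000, vy=3.669 → t=0.749, apex=0.687, x_land=52.518, impact vy=-3.669
  bounce: vy ← 0.55·3.669 = 2.018
Arc 4: start y=0.000, vy=2.018 → t=0.412, apex=0.208, x_land=58.008, impact vy=-2.018
  bounce: vy ← 0.55·2.018 = 1.110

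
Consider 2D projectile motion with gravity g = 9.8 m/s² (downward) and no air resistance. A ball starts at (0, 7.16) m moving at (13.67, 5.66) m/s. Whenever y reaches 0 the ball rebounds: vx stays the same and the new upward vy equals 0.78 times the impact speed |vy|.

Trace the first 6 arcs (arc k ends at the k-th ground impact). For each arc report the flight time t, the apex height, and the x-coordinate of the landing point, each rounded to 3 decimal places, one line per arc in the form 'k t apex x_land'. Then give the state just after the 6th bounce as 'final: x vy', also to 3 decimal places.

Arc 1: start y=7.160, vy=5.660 → t=1.917, apex=8.794, x_land=26.209, impact vy=-13.129
  bounce: vy ← 0.78·13.129 = 10.241
Arc 2: start y=0.000, vy=10.241 → t=2.090, apex=5.351, x_land=54.778, impact vy=-10.241
  bounce: vy ← 0.78·10.241 = 7.988
Arc 3: start y=0.000, vy=7.988 → t=1.630, apex=3.255, x_land=77.062, impact vy=-7.988
  bounce: vy ← 0.78·7.988 = 6.230
Arc 4: start y=0.000, vy=6.230 → t=1.272, apex=1.981, x_land=94.444, impact vy=-6.230
  bounce: vy ← 0.78·6.230 = 4.860
Arc 5: start y=0.000, vy=4.860 → t=0.992, apex=1.205, x_land=108.001, impact vy=-4.860
  bounce: vy ← 0.78·4.860 = 3.791
Arc 6: start y=0.000, vy=3.791 → t=0.774, apex=0.733, x_land=118.576, impact vy=-3.791
  bounce: vy ← 0.78·3.791 = 2.957

1 1.917 8.794 26.209
2 2.090 5.351 54.778
3 1.630 3.255 77.062
4 1.272 1.981 94.444
5 0.992 1.205 108.001
6 0.774 0.733 118.576
final: 118.576 2.957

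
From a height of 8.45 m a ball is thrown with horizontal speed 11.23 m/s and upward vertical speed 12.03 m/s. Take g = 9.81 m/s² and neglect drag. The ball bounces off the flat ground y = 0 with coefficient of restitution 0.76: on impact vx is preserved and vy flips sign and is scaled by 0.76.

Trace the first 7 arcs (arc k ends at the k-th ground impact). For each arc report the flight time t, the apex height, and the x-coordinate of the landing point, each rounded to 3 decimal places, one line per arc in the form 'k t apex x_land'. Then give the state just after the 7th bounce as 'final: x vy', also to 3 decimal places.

Arc 1: start y=8.450, vy=12.030 → t=3.023, apex=15.826, x_land=33.943, impact vy=-17.621
  bounce: vy ← 0.76·17.621 = 13.392
Arc 2: start y=0.000, vy=13.392 → t=2.730, apex=9.141, x_land=64.605, impact vy=-13.392
  bounce: vy ← 0.76·13.392 = 10.178
Arc 3: start y=0.000, vy=10.178 → t=2.075, apex=5.280, x_land=87.907, impact vy=-10.178
  bounce: vy ← 0.76·10.178 = 7.735
Arc 4: start y=0.000, vy=7.735 → t=1.577, apex=3.050, x_land=105.617, impact vy=-7.735
  bounce: vy ← 0.76·7.735 = 5.879
Arc 5: start y=0.000, vy=5.879 → t=1.199, apex=1.762, x_land=119.077, impact vy=-5.879
  bounce: vy ← 0.76·5.879 = 4.468
Arc 6: start y=0.000, vy=4.468 → t=0.911, apex=1.017, x_land=129.306, impact vy=-4.468
  bounce: vy ← 0.76·4.468 = 3.396
Arc 7: start y=0.000, vy=3.396 → t=0.692, apex=0.588, x_land=137.081, impact vy=-3.396
  bounce: vy ← 0.76·3.396 = 2.581

1 3.023 15.826 33.943
2 2.730 9.141 64.605
3 2.075 5.280 87.907
4 1.577 3.050 105.617
5 1.199 1.762 119.077
6 0.911 1.017 129.306
7 0.692 0.588 137.081
final: 137.081 2.581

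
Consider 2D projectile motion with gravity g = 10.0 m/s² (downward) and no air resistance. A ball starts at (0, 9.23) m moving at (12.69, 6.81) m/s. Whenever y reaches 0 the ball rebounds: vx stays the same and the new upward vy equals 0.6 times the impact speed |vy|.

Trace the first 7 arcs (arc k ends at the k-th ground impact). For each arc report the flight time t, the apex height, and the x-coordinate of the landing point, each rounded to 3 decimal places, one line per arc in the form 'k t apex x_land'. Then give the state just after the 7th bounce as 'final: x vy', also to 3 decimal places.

1 2.201 11.549 27.928
2 1.824 4.158 51.071
3 1.094 1.497 64.957
4 0.657 0.539 73.289
5 0.394 0.194 78.288
6 0.236 0.070 81.287
7 0.142 0.025 83.087
final: 83.087 0.425

Arc 1: start y=9.230, vy=6.810 → t=2.201, apex=11.549, x_land=27.928, impact vy=-15.198
  bounce: vy ← 0.6·15.198 = 9.119
Arc 2: start y=0.000, vy=9.119 → t=1.824, apex=4.158, x_land=51.071, impact vy=-9.119
  bounce: vy ← 0.6·9.119 = 5.471
Arc 3: start y=0.000, vy=5.471 → t=1.094, apex=1.497, x_land=64.957, impact vy=-5.471
  bounce: vy ← 0.6·5.471 = 3.283
Arc 4: start y=0.000, vy=3.283 → t=0.657, apex=0.539, x_land=73.289, impact vy=-3.283
  bounce: vy ← 0.6·3.283 = 1.970
Arc 5: start y=0.000, vy=1.970 → t=0.394, apex=0.194, x_land=78.288, impact vy=-1.970
  bounce: vy ← 0.6·1.970 = 1.182
Arc 6: start y=0.000, vy=1.182 → t=0.236, apex=0.070, x_land=81.287, impact vy=-1.182
  bounce: vy ← 0.6·1.182 = 0.709
Arc 7: start y=0.000, vy=0.709 → t=0.142, apex=0.025, x_land=83.087, impact vy=-0.709
  bounce: vy ← 0.6·0.709 = 0.425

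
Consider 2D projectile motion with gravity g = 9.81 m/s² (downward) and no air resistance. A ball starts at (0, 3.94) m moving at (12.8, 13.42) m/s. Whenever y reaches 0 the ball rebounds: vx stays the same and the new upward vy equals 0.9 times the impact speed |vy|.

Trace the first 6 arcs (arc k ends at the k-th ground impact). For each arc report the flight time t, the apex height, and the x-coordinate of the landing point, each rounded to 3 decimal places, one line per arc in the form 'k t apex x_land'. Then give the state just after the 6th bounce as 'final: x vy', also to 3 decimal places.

1 3.003 13.119 38.444
2 2.944 10.627 76.124
3 2.649 8.608 110.037
4 2.384 6.972 140.558
5 2.146 5.647 168.027
6 1.931 4.574 192.749
final: 192.749 8.526

Arc 1: start y=3.940, vy=13.420 → t=3.003, apex=13.119, x_land=38.444, impact vy=-16.044
  bounce: vy ← 0.9·16.044 = 14.439
Arc 2: start y=0.000, vy=14.439 → t=2.944, apex=10.627, x_land=76.124, impact vy=-14.439
  bounce: vy ← 0.9·14.439 = 12.995
Arc 3: start y=0.000, vy=12.995 → t=2.649, apex=8.608, x_land=110.037, impact vy=-12.995
  bounce: vy ← 0.9·12.995 = 11.696
Arc 4: start y=0.000, vy=11.696 → t=2.384, apex=6.972, x_land=140.558, impact vy=-11.696
  bounce: vy ← 0.9·11.696 = 10.526
Arc 5: start y=0.000, vy=10.526 → t=2.146, apex=5.647, x_land=168.027, impact vy=-10.526
  bounce: vy ← 0.9·10.526 = 9.474
Arc 6: start y=0.000, vy=9.474 → t=1.931, apex=4.574, x_land=192.749, impact vy=-9.474
  bounce: vy ← 0.9·9.474 = 8.526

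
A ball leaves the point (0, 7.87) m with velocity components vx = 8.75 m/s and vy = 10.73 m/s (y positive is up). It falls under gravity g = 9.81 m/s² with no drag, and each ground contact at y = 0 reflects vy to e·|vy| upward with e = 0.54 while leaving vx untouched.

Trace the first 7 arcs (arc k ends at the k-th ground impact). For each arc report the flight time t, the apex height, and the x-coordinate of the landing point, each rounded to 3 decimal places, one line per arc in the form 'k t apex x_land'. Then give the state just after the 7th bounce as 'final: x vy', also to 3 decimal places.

1 2.767 13.738 24.214
2 1.807 4.006 40.030
3 0.976 1.168 48.570
4 0.527 0.341 53.182
5 0.285 0.099 55.672
6 0.154 0.029 57.017
7 0.083 0.008 57.743
final: 57.743 0.220

Arc 1: start y=7.870, vy=10.730 → t=2.767, apex=13.738, x_land=24.214, impact vy=-16.418
  bounce: vy ← 0.54·16.418 = 8.866
Arc 2: start y=0.000, vy=8.866 → t=1.807, apex=4.006, x_land=40.030, impact vy=-8.866
  bounce: vy ← 0.54·8.866 = 4.787
Arc 3: start y=0.000, vy=4.787 → t=0.976, apex=1.168, x_land=48.570, impact vy=-4.787
  bounce: vy ← 0.54·4.787 = 2.585
Arc 4: start y=0.000, vy=2.585 → t=0.527, apex=0.341, x_land=53.182, impact vy=-2.585
  bounce: vy ← 0.54·2.585 = 1.396
Arc 5: start y=0.000, vy=1.396 → t=0.285, apex=0.099, x_land=55.672, impact vy=-1.396
  bounce: vy ← 0.54·1.396 = 0.754
Arc 6: start y=0.000, vy=0.754 → t=0.154, apex=0.029, x_land=57.017, impact vy=-0.754
  bounce: vy ← 0.54·0.754 = 0.407
Arc 7: start y=0.000, vy=0.407 → t=0.083, apex=0.008, x_land=57.743, impact vy=-0.407
  bounce: vy ← 0.54·0.407 = 0.220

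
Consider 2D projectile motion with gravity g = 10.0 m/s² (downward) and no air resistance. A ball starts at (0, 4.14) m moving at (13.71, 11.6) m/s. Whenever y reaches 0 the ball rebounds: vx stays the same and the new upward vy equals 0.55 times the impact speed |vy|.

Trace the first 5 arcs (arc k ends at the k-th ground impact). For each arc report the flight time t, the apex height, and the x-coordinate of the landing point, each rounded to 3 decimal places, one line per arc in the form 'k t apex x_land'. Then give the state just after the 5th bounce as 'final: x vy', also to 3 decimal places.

Arc 1: start y=4.140, vy=11.600 → t=2.634, apex=10.868, x_land=36.116, impact vy=-14.743
  bounce: vy ← 0.55·14.743 = 8.109
Arc 2: start y=0.000, vy=8.109 → t=1.622, apex=3.288, x_land=58.351, impact vy=-8.109
  bounce: vy ← 0.55·8.109 = 4.460
Arc 3: start y=0.000, vy=4.460 → t=0.892, apex=0.994, x_land=70.579, impact vy=-4.460
  bounce: vy ← 0.55·4.460 = 2.453
Arc 4: start y=0.000, vy=2.453 → t=0.491, apex=0.301, x_land=77.305, impact vy=-2.453
  bounce: vy ← 0.55·2.453 = 1.349
Arc 5: start y=0.000, vy=1.349 → t=0.270, apex=0.091, x_land=81.004, impact vy=-1.349
  bounce: vy ← 0.55·1.349 = 0.742

1 2.634 10.868 36.116
2 1.622 3.288 58.351
3 0.892 0.994 70.579
4 0.491 0.301 77.305
5 0.270 0.091 81.004
final: 81.004 0.742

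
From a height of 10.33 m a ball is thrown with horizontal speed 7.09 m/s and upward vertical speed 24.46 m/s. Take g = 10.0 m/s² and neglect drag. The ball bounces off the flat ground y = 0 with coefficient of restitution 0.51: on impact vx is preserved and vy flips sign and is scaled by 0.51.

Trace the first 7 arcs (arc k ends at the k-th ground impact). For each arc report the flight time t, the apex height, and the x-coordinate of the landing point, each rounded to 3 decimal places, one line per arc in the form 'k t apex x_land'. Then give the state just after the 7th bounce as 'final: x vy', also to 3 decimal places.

1 5.283 40.245 37.457
2 2.894 10.468 57.974
3 1.476 2.723 68.438
4 0.753 0.708 73.774
5 0.384 0.184 76.496
6 0.196 0.048 77.884
7 0.100 0.012 78.592
final: 78.592 0.255

Arc 1: start y=10.330, vy=24.460 → t=5.283, apex=40.245, x_land=37.457, impact vy=-28.371
  bounce: vy ← 0.51·28.371 = 14.469
Arc 2: start y=0.000, vy=14.469 → t=2.894, apex=10.468, x_land=57.974, impact vy=-14.469
  bounce: vy ← 0.51·14.469 = 7.379
Arc 3: start y=0.000, vy=7.379 → t=1.476, apex=2.723, x_land=68.438, impact vy=-7.379
  bounce: vy ← 0.51·7.379 = 3.763
Arc 4: start y=0.000, vy=3.763 → t=0.753, apex=0.708, x_land=73.774, impact vy=-3.763
  bounce: vy ← 0.51·3.763 = 1.919
Arc 5: start y=0.000, vy=1.919 → t=0.384, apex=0.184, x_land=76.496, impact vy=-1.919
  bounce: vy ← 0.51·1.919 = 0.979
Arc 6: start y=0.000, vy=0.979 → t=0.196, apex=0.048, x_land=77.884, impact vy=-0.979
  bounce: vy ← 0.51·0.979 = 0.499
Arc 7: start y=0.000, vy=0.499 → t=0.100, apex=0.012, x_land=78.592, impact vy=-0.499
  bounce: vy ← 0.51·0.499 = 0.255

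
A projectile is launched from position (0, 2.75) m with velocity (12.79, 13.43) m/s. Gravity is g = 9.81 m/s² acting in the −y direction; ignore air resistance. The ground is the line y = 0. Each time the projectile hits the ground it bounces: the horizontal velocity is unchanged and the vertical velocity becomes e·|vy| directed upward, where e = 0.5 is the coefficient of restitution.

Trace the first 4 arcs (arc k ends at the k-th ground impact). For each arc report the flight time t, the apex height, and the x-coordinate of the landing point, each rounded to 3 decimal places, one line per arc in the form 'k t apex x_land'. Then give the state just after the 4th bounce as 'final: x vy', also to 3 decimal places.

1 2.929 11.943 37.467
2 1.560 2.986 57.425
3 0.780 0.746 67.403
4 0.390 0.187 72.393
final: 72.393 0.957

Arc 1: start y=2.750, vy=13.430 → t=2.929, apex=11.943, x_land=37.467, impact vy=-15.308
  bounce: vy ← 0.5·15.308 = 7.654
Arc 2: start y=0.000, vy=7.654 → t=1.560, apex=2.986, x_land=57.425, impact vy=-7.654
  bounce: vy ← 0.5·7.654 = 3.827
Arc 3: start y=0.000, vy=3.827 → t=0.780, apex=0.746, x_land=67.403, impact vy=-3.827
  bounce: vy ← 0.5·3.827 = 1.913
Arc 4: start y=0.000, vy=1.913 → t=0.390, apex=0.187, x_land=72.393, impact vy=-1.913
  bounce: vy ← 0.5·1.913 = 0.957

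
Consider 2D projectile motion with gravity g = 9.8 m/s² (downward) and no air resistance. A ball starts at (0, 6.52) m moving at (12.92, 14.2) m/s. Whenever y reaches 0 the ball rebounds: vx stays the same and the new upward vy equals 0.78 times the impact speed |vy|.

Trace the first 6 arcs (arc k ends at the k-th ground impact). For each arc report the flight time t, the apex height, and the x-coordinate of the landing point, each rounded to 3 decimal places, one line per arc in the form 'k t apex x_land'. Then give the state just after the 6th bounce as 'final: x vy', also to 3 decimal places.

Arc 1: start y=6.520, vy=14.200 → t=3.301, apex=16.808, x_land=42.650, impact vy=-18.150
  bounce: vy ← 0.78·18.150 = 14.157
Arc 2: start y=0.000, vy=14.157 → t=2.889, apex=10.226, x_land=79.978, impact vy=-14.157
  bounce: vy ← 0.78·14.157 = 11.043
Arc 3: start y=0.000, vy=11.043 → t=2.254, apex=6.221, x_land=109.095, impact vy=-11.043
  bounce: vy ← 0.78·11.043 = 8.613
Arc 4: start y=0.000, vy=8.613 → t=1.758, apex=3.785, x_land=131.806, impact vy=-8.613
  bounce: vy ← 0.78·8.613 = 6.718
Arc 5: start y=0.000, vy=6.718 → t=1.371, apex=2.303, x_land=149.520, impact vy=-6.718
  bounce: vy ← 0.78·6.718 = 5.240
Arc 6: start y=0.000, vy=5.240 → t=1.069, apex=1.401, x_land=163.337, impact vy=-5.240
  bounce: vy ← 0.78·5.240 = 4.087

1 3.301 16.808 42.650
2 2.889 10.226 79.978
3 2.254 6.221 109.095
4 1.758 3.785 131.806
5 1.371 2.303 149.520
6 1.069 1.401 163.337
final: 163.337 4.087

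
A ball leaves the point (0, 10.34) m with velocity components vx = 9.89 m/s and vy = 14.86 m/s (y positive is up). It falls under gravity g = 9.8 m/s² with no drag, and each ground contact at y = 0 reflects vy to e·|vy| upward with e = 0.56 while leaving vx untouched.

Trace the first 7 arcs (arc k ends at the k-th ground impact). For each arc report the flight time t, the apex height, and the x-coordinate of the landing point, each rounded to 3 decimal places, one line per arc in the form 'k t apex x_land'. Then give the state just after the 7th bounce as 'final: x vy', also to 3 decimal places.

1 3.616 21.606 35.764
2 2.352 6.776 59.024
3 1.317 2.125 72.050
4 0.738 0.666 79.344
5 0.413 0.209 83.429
6 0.231 0.066 85.716
7 0.130 0.021 86.997
final: 86.997 0.355

Arc 1: start y=10.340, vy=14.860 → t=3.616, apex=21.606, x_land=35.764, impact vy=-20.579
  bounce: vy ← 0.56·20.579 = 11.524
Arc 2: start y=0.000, vy=11.524 → t=2.352, apex=6.776, x_land=59.024, impact vy=-11.524
  bounce: vy ← 0.56·11.524 = 6.453
Arc 3: start y=0.000, vy=6.453 → t=1.317, apex=2.125, x_land=72.050, impact vy=-6.453
  bounce: vy ← 0.56·6.453 = 3.614
Arc 4: start y=0.000, vy=3.614 → t=0.738, apex=0.666, x_land=79.344, impact vy=-3.614
  bounce: vy ← 0.56·3.614 = 2.024
Arc 5: start y=0.000, vy=2.024 → t=0.413, apex=0.209, x_land=83.429, impact vy=-2.024
  bounce: vy ← 0.56·2.024 = 1.133
Arc 6: start y=0.000, vy=1.133 → t=0.231, apex=0.066, x_land=85.716, impact vy=-1.133
  bounce: vy ← 0.56·1.133 = 0.635
Arc 7: start y=0.000, vy=0.635 → t=0.130, apex=0.021, x_land=86.997, impact vy=-0.635
  bounce: vy ← 0.56·0.635 = 0.355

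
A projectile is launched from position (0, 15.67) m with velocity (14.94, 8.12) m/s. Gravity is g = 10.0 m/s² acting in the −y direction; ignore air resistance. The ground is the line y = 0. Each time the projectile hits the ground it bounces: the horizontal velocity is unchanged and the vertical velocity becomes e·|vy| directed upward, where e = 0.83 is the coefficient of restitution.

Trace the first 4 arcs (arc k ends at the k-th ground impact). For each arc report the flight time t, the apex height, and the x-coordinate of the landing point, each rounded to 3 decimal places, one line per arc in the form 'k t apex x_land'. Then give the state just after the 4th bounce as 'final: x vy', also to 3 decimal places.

1 2.760 18.967 41.229
2 3.233 13.066 89.532
3 2.683 9.001 129.623
4 2.227 6.201 162.898
final: 162.898 9.243

Arc 1: start y=15.670, vy=8.120 → t=2.760, apex=18.967, x_land=41.229, impact vy=-19.477
  bounce: vy ← 0.83·19.477 = 16.166
Arc 2: start y=0.000, vy=16.166 → t=3.233, apex=13.066, x_land=89.532, impact vy=-16.166
  bounce: vy ← 0.83·16.166 = 13.417
Arc 3: start y=0.000, vy=13.417 → t=2.683, apex=9.001, x_land=129.623, impact vy=-13.417
  bounce: vy ← 0.83·13.417 = 11.136
Arc 4: start y=0.000, vy=11.136 → t=2.227, apex=6.201, x_land=162.898, impact vy=-11.136
  bounce: vy ← 0.83·11.136 = 9.243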